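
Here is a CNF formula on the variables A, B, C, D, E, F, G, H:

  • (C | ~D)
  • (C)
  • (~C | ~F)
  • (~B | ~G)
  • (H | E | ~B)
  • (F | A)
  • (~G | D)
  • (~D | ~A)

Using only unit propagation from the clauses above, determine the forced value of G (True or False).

False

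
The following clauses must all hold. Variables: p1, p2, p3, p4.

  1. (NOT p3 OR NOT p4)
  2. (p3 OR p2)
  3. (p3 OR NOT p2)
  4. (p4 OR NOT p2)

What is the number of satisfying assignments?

2

Satisfying assignments:
  p1=0 p2=0 p3=1 p4=0
  p1=1 p2=0 p3=1 p4=0
That's 2 in total.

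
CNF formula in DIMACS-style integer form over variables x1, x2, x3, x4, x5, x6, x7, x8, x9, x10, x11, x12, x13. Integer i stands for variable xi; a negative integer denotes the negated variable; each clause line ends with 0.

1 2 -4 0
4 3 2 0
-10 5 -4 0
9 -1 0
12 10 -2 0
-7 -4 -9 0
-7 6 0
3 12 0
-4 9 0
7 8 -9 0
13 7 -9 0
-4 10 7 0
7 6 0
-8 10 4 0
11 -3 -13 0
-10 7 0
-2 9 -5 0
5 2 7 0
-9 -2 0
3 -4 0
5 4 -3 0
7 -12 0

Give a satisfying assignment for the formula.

x1=T, x2=F, x3=T, x4=F, x5=T, x6=T, x7=T, x8=F, x9=T, x10=T, x11=F, x12=F, x13=F

Check each clause:
  1. (x1 \/ ~x4 \/ x2) — x1 is true.
  2. (x4 \/ x3 \/ x2) — x3 is true.
  3. (~x10 \/ ~x4 \/ x5) — ~x4 is true.
  4. (~x1 \/ x9) — x9 is true.
  5. (x10 \/ ~x2 \/ x12) — x10 is true.
  6. (~x7 \/ ~x9 \/ ~x4) — ~x4 is true.
  7. (x6 \/ ~x7) — x6 is true.
  8. (x12 \/ x3) — x3 is true.
  9. (~x4 \/ x9) — x9 is true.
  10. (x7 \/ x8 \/ ~x9) — x7 is true.
  11. (x7 \/ x13 \/ ~x9) — x7 is true.
  12. (x10 \/ x7 \/ ~x4) — x10 is true.
  13. (x7 \/ x6) — x6 is true.
  14. (x10 \/ ~x8 \/ x4) — ~x8 is true.
  15. (x11 \/ ~x3 \/ ~x13) — ~x13 is true.
  16. (x7 \/ ~x10) — x7 is true.
  17. (x9 \/ ~x2 \/ ~x5) — x9 is true.
  18. (x2 \/ x7 \/ x5) — x5 is true.
  19. (~x9 \/ ~x2) — ~x2 is true.
  20. (~x4 \/ x3) — x3 is true.
  21. (x4 \/ ~x3 \/ x5) — x5 is true.
  22. (~x12 \/ x7) — ~x12 is true.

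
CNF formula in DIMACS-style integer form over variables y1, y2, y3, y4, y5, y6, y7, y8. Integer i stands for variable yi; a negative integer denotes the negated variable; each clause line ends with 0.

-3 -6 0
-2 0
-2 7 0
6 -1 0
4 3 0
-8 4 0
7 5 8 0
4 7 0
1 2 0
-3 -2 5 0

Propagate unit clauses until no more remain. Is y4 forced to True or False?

Unit clause (~y2) sets y2 = False.
In (y1 | y2), y2 is now false; y1 must hold, so y1 = True.
(~y1 | y6) with y1 = True leaves only y6, so y6 = True.
From (~y6 | ~y3) and y6 = True: y3 = False.
(y4 | y3) with y3 = False leaves only y4, so y4 = True.

True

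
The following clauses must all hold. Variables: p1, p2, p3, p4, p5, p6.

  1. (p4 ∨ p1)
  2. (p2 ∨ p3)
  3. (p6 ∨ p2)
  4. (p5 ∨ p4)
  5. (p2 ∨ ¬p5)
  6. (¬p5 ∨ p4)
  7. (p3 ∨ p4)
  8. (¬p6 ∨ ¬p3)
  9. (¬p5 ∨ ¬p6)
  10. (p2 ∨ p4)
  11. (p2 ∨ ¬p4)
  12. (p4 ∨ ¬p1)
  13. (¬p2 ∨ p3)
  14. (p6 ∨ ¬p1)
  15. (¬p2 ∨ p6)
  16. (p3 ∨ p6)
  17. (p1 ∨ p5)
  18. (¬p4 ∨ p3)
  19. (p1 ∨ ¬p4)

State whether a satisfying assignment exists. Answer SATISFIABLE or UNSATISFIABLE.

p4 = True:
  propagation gives p2=True, p3=True, p6=False; an empty clause results — contradiction.
p4 = False:
  propagation gives p1=True; an empty clause results — contradiction.
Every branch closes, so no satisfying assignment exists.

UNSATISFIABLE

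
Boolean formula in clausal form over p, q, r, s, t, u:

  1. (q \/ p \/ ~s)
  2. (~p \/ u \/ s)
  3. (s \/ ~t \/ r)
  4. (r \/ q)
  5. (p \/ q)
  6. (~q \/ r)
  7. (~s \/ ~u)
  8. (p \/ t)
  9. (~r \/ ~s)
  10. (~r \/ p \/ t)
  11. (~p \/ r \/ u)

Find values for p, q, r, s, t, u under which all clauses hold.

p = 0, q = 1, r = 1, s = 0, t = 1, u = 1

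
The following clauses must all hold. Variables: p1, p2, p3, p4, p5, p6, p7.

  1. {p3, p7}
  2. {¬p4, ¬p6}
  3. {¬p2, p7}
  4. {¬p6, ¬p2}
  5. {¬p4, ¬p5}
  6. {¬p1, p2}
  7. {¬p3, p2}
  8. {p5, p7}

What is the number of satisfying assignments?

17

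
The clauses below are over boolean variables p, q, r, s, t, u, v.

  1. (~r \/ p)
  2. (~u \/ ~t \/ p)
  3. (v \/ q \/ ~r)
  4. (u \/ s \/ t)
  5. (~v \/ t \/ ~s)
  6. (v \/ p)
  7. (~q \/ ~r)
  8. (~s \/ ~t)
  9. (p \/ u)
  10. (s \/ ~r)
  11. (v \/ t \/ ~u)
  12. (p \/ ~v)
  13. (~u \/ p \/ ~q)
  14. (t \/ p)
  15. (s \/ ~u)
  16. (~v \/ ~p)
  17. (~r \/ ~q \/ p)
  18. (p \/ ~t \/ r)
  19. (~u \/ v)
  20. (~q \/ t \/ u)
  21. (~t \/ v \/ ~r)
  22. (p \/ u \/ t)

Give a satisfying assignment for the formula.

p=T, q=T, r=F, s=F, t=T, u=F, v=F

Set p = True and propagate.
  then v is forced to False.
  then u is forced to False.
For the remaining variables, q = True, r = False, s = False, t = True works.
Check each clause:
  1. (p \/ ~r) — p is true.
  2. (~u \/ p \/ ~t) — p is true.
  3. (v \/ ~r \/ q) — q is true.
  4. (t \/ s \/ u) — t is true.
  5. (t \/ ~s \/ ~v) — ~v is true.
  6. (v \/ p) — p is true.
  7. (~r \/ ~q) — ~r is true.
  8. (~t \/ ~s) — ~s is true.
  9. (p \/ u) — p is true.
  10. (s \/ ~r) — ~r is true.
  11. (~u \/ t \/ v) — ~u is true.
  12. (p \/ ~v) — ~v is true.
  13. (p \/ ~q \/ ~u) — p is true.
  14. (t \/ p) — p is true.
  15. (s \/ ~u) — ~u is true.
  16. (~v \/ ~p) — ~v is true.
  17. (~q \/ p \/ ~r) — p is true.
  18. (p \/ r \/ ~t) — p is true.
  19. (v \/ ~u) — ~u is true.
  20. (u \/ t \/ ~q) — t is true.
  21. (~t \/ ~r \/ v) — ~r is true.
  22. (t \/ u \/ p) — p is true.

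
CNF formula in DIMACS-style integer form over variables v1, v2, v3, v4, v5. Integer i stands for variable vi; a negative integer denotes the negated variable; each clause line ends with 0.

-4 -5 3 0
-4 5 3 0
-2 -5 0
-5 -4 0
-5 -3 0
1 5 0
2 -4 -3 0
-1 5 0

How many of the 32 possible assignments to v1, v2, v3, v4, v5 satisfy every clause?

The models are:
  v1=0 v2=0 v3=0 v4=0 v5=1
  v1=1 v2=0 v3=0 v4=0 v5=1
That's 2 in total.

2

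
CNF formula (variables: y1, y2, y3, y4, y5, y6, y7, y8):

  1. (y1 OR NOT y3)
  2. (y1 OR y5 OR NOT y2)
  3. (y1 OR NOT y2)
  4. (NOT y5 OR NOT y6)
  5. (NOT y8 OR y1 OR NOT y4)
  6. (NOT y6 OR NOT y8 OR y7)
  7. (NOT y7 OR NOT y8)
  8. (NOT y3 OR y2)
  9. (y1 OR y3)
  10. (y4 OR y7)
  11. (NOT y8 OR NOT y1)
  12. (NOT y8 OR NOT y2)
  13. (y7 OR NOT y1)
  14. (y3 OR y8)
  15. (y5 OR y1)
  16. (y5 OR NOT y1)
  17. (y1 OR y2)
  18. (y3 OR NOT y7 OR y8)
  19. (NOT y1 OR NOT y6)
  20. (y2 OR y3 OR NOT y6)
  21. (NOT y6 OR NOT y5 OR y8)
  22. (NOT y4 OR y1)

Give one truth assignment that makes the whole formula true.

y1=T, y2=T, y3=T, y4=T, y5=T, y6=F, y7=T, y8=F

Check each clause:
  1. (y1 OR NOT y3) — y1 is true.
  2. (y1 OR NOT y2 OR y5) — y1 is true.
  3. (NOT y2 OR y1) — y1 is true.
  4. (NOT y6 OR NOT y5) — NOT y6 is true.
  5. (NOT y8 OR NOT y4 OR y1) — NOT y8 is true.
  6. (y7 OR NOT y6 OR NOT y8) — NOT y8 is true.
  7. (NOT y8 OR NOT y7) — NOT y8 is true.
  8. (NOT y3 OR y2) — y2 is true.
  9. (y3 OR y1) — y1 is true.
  10. (y7 OR y4) — y4 is true.
  11. (NOT y8 OR NOT y1) — NOT y8 is true.
  12. (NOT y2 OR NOT y8) — NOT y8 is true.
  13. (y7 OR NOT y1) — y7 is true.
  14. (y8 OR y3) — y3 is true.
  15. (y1 OR y5) — y1 is true.
  16. (y5 OR NOT y1) — y5 is true.
  17. (y2 OR y1) — y1 is true.
  18. (y3 OR y8 OR NOT y7) — y3 is true.
  19. (NOT y1 OR NOT y6) — NOT y6 is true.
  20. (y2 OR y3 OR NOT y6) — y3 is true.
  21. (NOT y5 OR y8 OR NOT y6) — NOT y6 is true.
  22. (y1 OR NOT y4) — y1 is true.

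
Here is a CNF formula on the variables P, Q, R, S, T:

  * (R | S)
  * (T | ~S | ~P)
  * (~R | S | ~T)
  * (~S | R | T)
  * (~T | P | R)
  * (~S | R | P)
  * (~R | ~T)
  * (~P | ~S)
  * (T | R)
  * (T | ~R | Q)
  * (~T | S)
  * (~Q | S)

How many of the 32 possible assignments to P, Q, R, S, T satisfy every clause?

1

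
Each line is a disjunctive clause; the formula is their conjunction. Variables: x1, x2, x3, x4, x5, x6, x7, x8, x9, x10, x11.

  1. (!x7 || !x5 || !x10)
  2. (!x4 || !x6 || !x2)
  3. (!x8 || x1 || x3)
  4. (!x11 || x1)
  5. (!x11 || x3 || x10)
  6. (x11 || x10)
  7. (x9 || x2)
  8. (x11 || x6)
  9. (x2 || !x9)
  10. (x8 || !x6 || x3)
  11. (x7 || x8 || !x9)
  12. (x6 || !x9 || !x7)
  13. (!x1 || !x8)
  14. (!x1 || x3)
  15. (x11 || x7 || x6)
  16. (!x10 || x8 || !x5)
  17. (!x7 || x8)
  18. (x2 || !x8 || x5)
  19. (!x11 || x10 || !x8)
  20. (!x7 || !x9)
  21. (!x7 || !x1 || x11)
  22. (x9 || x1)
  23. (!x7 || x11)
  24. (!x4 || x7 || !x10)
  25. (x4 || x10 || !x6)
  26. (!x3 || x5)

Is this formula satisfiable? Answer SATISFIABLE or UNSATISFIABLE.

Set x1 = True and propagate.
  then x8 is forced to False.
  then x3 is forced to True.
  then x7 is forced to False.
  then x9 is forced to False.
  then x2 is forced to True.
  then x5 is forced to True.
  then x10 is forced to False.
  then x11 is forced to True.
Branch on x4: take x4 = True.
  then x6 is forced to False.
Every clause has at least one true literal under this assignment.
So x1=True  x2=True  x3=True  x4=True  x5=True  x6=False  x7=False  x8=False  x9=False  x10=False  x11=True is a satisfying assignment.

SATISFIABLE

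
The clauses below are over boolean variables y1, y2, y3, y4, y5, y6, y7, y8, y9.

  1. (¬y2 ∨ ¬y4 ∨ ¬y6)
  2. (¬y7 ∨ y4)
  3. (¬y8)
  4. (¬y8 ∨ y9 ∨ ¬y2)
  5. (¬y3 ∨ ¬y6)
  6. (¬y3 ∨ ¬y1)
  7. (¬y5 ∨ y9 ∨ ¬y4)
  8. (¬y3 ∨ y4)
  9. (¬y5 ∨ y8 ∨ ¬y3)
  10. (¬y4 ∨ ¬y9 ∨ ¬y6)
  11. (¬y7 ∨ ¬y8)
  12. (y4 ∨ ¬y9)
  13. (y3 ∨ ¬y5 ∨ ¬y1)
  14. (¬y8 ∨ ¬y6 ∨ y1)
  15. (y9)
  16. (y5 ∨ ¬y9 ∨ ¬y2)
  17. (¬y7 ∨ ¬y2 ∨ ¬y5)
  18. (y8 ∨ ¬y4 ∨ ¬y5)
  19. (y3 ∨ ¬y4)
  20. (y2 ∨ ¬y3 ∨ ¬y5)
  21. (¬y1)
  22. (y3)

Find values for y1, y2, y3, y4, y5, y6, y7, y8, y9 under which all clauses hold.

y1 = False  y2 = False  y3 = True  y4 = True  y5 = False  y6 = False  y7 = False  y8 = False  y9 = True

The clause (¬y8) is unit: y8 must be False.
(y9) is a unit clause, so y9 = True.
Unit propagation: (y4) forces y4 = True.
Unit propagation: (¬y6) forces y6 = False.
The clause (¬y5) is unit: y5 must be False.
The clause (¬y2) is unit: y2 must be False.
(y3) is a unit clause, so y3 = True.
(¬y1) is a unit clause, so y1 = False.
y7 is now unconstrained; take y7 = False.
Every clause has at least one true literal under this assignment.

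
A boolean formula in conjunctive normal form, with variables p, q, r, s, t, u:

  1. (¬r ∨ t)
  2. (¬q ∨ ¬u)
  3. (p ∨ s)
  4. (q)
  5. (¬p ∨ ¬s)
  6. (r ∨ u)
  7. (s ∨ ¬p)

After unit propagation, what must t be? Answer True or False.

True

Unit clause (q) sets q = True.
From (¬u ∨ ¬q) and q = True: u = False.
From (u ∨ r) and u = False: r = True.
From (t ∨ ¬r) and r = True: t = True.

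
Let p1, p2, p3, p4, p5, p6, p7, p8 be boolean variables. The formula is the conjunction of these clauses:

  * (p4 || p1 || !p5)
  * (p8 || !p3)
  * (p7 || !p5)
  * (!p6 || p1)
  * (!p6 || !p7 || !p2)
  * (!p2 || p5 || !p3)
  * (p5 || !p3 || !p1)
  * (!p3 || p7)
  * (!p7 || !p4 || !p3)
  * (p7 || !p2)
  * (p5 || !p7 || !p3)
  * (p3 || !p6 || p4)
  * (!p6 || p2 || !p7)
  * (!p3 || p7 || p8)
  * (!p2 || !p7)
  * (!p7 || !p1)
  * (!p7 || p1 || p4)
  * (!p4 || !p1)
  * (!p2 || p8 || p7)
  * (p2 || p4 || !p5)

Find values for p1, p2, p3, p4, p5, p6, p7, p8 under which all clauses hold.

p1=1, p2=0, p3=0, p4=0, p5=0, p6=0, p7=0, p8=1

Check each clause:
  1. (p4 || !p5 || p1) — p1 is true.
  2. (p8 || !p3) — p8 is true.
  3. (!p5 || p7) — !p5 is true.
  4. (!p6 || p1) — p1 is true.
  5. (!p2 || !p6 || !p7) — !p7 is true.
  6. (!p2 || p5 || !p3) — !p3 is true.
  7. (!p1 || !p3 || p5) — !p3 is true.
  8. (!p3 || p7) — !p3 is true.
  9. (!p4 || !p3 || !p7) — !p7 is true.
  10. (p7 || !p2) — !p2 is true.
  11. (p5 || !p3 || !p7) — !p7 is true.
  12. (!p6 || p3 || p4) — !p6 is true.
  13. (!p6 || p2 || !p7) — !p7 is true.
  14. (p7 || !p3 || p8) — p8 is true.
  15. (!p2 || !p7) — !p7 is true.
  16. (!p1 || !p7) — !p7 is true.
  17. (!p7 || p4 || p1) — p1 is true.
  18. (!p1 || !p4) — !p4 is true.
  19. (p7 || !p2 || p8) — p8 is true.
  20. (!p5 || p4 || p2) — !p5 is true.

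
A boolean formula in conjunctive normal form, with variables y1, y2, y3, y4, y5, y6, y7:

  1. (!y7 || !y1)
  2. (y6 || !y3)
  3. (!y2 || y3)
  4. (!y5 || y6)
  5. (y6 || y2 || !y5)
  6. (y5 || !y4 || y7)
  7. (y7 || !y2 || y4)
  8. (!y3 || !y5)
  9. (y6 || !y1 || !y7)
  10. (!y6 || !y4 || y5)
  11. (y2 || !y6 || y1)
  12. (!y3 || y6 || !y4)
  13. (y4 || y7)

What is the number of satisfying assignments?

The models are:
  y1=0 y2=0 y3=0 y4=0 y5=0 y6=0 y7=1
  y1=0 y2=0 y3=0 y4=1 y5=0 y6=0 y7=1
  y1=0 y2=1 y3=1 y4=0 y5=0 y6=1 y7=1
  y1=1 y2=0 y3=0 y4=1 y5=1 y6=1 y7=0
That's 4 in total.

4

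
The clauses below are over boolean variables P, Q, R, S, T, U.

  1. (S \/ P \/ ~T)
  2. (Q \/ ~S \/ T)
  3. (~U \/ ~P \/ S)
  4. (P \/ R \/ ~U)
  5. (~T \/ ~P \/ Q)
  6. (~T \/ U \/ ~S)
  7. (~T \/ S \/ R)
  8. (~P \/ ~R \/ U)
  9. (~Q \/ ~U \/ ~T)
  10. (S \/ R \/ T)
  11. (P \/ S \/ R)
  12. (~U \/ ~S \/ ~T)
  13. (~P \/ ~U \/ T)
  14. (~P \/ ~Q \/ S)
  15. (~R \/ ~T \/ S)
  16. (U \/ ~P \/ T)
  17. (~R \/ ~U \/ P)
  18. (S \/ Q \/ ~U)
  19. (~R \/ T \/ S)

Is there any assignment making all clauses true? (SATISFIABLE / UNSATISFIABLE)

SATISFIABLE

Branch on P: take P = False.
Set Q = True and propagate.
Try R = False.
  then U is forced to False.
  then S is forced to True.
  then T is forced to False.
So P=0, Q=1, R=0, S=1, T=0, U=0 is a satisfying assignment.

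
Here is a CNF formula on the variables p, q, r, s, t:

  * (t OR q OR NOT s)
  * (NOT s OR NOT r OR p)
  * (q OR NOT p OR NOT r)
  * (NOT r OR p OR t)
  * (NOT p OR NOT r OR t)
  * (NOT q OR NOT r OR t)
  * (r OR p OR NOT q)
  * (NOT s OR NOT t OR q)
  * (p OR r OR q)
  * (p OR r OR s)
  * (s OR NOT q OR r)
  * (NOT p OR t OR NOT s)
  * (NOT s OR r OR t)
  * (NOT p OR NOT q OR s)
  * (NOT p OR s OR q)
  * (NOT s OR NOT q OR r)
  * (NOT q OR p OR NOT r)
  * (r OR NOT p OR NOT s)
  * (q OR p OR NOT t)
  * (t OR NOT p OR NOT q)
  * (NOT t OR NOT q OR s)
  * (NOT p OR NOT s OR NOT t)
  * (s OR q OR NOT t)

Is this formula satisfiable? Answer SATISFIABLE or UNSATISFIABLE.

UNSATISFIABLE

p = True:
  s = True:
    propagation gives t=True; an empty clause results — contradiction.
  s = False:
    propagation gives q=False; an empty clause results — contradiction.
p = False:
  q = True:
    propagation gives r=True; an empty clause results — contradiction.
  q = False:
    propagation gives r=True, s=False, t=True; an empty clause results — contradiction.
Every branch closes, so no satisfying assignment exists.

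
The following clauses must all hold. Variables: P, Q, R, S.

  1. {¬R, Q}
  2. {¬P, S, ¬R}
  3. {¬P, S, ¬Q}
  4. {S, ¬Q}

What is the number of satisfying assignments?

8

Satisfying assignments:
  P=F Q=F R=F S=F
  P=F Q=F R=F S=T
  P=F Q=T R=F S=T
  P=F Q=T R=T S=T
  P=T Q=F R=F S=F
  P=T Q=F R=F S=T
  P=T Q=T R=F S=T
  P=T Q=T R=T S=T
Count: 8.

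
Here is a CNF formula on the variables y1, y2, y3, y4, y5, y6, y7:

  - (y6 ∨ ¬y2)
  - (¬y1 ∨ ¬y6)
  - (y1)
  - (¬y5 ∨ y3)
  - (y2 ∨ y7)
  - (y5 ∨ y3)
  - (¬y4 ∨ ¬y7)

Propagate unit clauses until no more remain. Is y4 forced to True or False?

(y1) is a unit clause: y1 = True.
(¬y1 ∨ ¬y6) with y1 = True leaves only ¬y6, so y6 = False.
(¬y2 ∨ y6) with y6 = False leaves only ¬y2, so y2 = False.
(y2 ∨ y7) with y2 = False leaves only y7, so y7 = True.
From (¬y7 ∨ ¬y4) and y7 = True: y4 = False.

False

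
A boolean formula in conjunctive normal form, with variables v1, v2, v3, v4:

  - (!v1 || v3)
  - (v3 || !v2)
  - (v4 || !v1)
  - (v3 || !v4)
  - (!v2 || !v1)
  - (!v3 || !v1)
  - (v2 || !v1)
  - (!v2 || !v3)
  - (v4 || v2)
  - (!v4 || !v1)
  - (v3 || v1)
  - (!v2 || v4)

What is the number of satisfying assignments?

Satisfying assignments:
  v1=F v2=F v3=T v4=T
Count: 1.

1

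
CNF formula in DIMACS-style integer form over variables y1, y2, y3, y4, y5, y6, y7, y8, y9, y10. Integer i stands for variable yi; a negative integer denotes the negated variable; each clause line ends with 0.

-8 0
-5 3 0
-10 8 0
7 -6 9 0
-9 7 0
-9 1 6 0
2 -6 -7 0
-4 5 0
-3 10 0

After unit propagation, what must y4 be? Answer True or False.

False

Unit clause (NOT y8) sets y8 = False.
In (NOT y10 OR y8), y8 is now false; NOT y10 must hold, so y10 = False.
From (NOT y3 OR y10) and y10 = False: y3 = False.
In (y3 OR NOT y5), y3 is now false; NOT y5 must hold, so y5 = False.
(NOT y4 OR y5): since y5 = False, the clause reduces to (NOT y4). y4 = False.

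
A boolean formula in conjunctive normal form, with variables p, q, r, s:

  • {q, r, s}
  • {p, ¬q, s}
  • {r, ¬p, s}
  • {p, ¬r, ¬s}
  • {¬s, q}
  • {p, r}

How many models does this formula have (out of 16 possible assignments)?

Satisfying assignments:
  p=0 q=0 r=1 s=0
  p=1 q=0 r=1 s=0
  p=1 q=1 r=0 s=1
  p=1 q=1 r=1 s=0
  p=1 q=1 r=1 s=1
That's 5 in total.

5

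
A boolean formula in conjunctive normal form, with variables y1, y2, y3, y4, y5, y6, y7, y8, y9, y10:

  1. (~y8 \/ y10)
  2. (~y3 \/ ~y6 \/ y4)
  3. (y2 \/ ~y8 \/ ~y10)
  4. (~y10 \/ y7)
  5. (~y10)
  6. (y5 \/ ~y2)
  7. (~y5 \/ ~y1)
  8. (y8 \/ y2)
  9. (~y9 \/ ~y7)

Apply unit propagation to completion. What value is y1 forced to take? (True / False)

Unit clause (~y10) sets y10 = False.
In (y10 \/ ~y8), y10 is now false; ~y8 must hold, so y8 = False.
In (y2 \/ y8), y8 is now false; y2 must hold, so y2 = True.
(~y2 \/ y5): since y2 = True, the clause reduces to (y5). y5 = True.
(~y5 \/ ~y1) with y5 = True leaves only ~y1, so y1 = False.

False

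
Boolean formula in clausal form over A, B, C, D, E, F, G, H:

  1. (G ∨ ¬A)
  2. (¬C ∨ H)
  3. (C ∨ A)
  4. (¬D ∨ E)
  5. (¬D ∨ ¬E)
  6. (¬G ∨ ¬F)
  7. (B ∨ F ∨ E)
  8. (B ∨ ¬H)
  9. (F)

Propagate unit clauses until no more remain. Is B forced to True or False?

True

(F) is a unit clause: F = True.
(¬F ∨ ¬G): since F = True, the clause reduces to (¬G). G = False.
In (G ∨ ¬A), G is now false; ¬A must hold, so A = False.
From (A ∨ C) and A = False: C = True.
In (H ∨ ¬C), ¬C is now false; H must hold, so H = True.
In (B ∨ ¬H), ¬H is now false; B must hold, so B = True.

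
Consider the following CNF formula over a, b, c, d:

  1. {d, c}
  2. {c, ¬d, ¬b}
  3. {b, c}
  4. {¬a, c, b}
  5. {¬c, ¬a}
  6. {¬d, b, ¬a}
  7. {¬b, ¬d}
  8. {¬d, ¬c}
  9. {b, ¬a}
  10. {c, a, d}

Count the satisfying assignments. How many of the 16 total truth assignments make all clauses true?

2

Satisfying assignments:
  a=0 b=0 c=1 d=0
  a=0 b=1 c=1 d=0
Count: 2.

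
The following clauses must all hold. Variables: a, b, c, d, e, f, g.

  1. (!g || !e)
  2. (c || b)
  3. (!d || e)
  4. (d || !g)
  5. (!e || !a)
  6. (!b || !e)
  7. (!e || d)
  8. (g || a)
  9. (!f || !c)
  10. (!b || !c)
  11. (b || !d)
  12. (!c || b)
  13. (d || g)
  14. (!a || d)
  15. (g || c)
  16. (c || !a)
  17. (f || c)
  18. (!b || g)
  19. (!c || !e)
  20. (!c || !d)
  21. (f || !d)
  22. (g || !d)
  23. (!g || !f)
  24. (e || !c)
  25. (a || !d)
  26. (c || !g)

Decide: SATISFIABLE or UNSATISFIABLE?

c = True:
  propagation gives f=False, b=False; an empty clause results — contradiction.
c = False:
  propagation gives b=True, e=False, d=False, g=False; an empty clause results — contradiction.
Every branch closes, so no satisfying assignment exists.

UNSATISFIABLE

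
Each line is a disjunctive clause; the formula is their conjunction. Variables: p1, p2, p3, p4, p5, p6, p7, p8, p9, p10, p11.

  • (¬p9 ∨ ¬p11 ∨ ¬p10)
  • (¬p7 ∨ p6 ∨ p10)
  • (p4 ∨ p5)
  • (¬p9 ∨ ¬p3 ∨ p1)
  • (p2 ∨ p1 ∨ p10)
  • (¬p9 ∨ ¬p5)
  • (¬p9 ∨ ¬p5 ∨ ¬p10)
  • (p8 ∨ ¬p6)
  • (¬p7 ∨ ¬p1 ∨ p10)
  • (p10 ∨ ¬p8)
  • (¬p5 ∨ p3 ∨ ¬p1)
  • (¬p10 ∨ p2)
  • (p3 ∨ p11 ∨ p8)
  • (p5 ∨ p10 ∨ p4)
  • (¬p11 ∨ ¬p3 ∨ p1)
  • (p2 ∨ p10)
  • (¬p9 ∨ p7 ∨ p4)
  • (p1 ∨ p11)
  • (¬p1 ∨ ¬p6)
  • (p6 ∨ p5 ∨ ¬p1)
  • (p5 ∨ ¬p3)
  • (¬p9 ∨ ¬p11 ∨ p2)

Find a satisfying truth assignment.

p1 = False, p2 = True, p3 = False, p4 = False, p5 = True, p6 = False, p7 = False, p8 = False, p9 = False, p10 = True, p11 = True

Check each clause:
  1. (¬p10 ∨ ¬p11 ∨ ¬p9) — ¬p9 is true.
  2. (p10 ∨ p6 ∨ ¬p7) — ¬p7 is true.
  3. (p4 ∨ p5) — p5 is true.
  4. (p1 ∨ ¬p3 ∨ ¬p9) — ¬p3 is true.
  5. (p1 ∨ p2 ∨ p10) — p2 is true.
  6. (¬p9 ∨ ¬p5) — ¬p9 is true.
  7. (¬p5 ∨ ¬p10 ∨ ¬p9) — ¬p9 is true.
  8. (p8 ∨ ¬p6) — ¬p6 is true.
  9. (¬p7 ∨ ¬p1 ∨ p10) — ¬p7 is true.
  10. (p10 ∨ ¬p8) — ¬p8 is true.
  11. (¬p5 ∨ ¬p1 ∨ p3) — ¬p1 is true.
  12. (¬p10 ∨ p2) — p2 is true.
  13. (p3 ∨ p8 ∨ p11) — p11 is true.
  14. (p5 ∨ p4 ∨ p10) — p10 is true.
  15. (¬p11 ∨ ¬p3 ∨ p1) — ¬p3 is true.
  16. (p2 ∨ p10) — p10 is true.
  17. (p4 ∨ p7 ∨ ¬p9) — ¬p9 is true.
  18. (p1 ∨ p11) — p11 is true.
  19. (¬p1 ∨ ¬p6) — ¬p6 is true.
  20. (¬p1 ∨ p6 ∨ p5) — p5 is true.
  21. (¬p3 ∨ p5) — ¬p3 is true.
  22. (¬p9 ∨ ¬p11 ∨ p2) — p2 is true.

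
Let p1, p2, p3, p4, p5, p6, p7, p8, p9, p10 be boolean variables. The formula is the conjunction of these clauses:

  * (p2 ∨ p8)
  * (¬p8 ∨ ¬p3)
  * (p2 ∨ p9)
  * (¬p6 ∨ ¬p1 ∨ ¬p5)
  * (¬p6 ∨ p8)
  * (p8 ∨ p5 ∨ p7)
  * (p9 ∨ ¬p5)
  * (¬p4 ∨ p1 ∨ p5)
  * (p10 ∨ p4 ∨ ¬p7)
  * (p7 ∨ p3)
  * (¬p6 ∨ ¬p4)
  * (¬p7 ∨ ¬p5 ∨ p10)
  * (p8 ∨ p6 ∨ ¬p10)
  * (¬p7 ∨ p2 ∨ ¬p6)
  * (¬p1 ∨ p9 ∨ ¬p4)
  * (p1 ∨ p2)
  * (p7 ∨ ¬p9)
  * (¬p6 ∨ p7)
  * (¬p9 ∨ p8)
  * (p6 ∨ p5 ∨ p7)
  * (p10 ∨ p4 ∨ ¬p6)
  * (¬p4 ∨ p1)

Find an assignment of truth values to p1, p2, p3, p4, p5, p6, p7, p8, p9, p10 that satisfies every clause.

p1=T  p2=F  p3=F  p4=F  p5=T  p6=F  p7=T  p8=T  p9=T  p10=T

Try p1 = True.
Branch on p2: take p2 = False.
  then p8 is forced to True.
  then p3 is forced to False.
  then p9 is forced to True.
  then p7 is forced to True.
  then p6 is forced to False.
Try p4 = False.
  then p10 is forced to True.
p5 is now unconstrained; take p5 = True.
Every clause has at least one true literal under this assignment.
Check each clause:
  1. (p8 ∨ p2) — p8 is true.
  2. (¬p3 ∨ ¬p8) — ¬p3 is true.
  3. (p9 ∨ p2) — p9 is true.
  4. (¬p5 ∨ ¬p6 ∨ ¬p1) — ¬p6 is true.
  5. (¬p6 ∨ p8) — p8 is true.
  6. (p5 ∨ p8 ∨ p7) — p8 is true.
  7. (¬p5 ∨ p9) — p9 is true.
  8. (p5 ∨ ¬p4 ∨ p1) — p1 is true.
  9. (p4 ∨ ¬p7 ∨ p10) — p10 is true.
  10. (p3 ∨ p7) — p7 is true.
  11. (¬p6 ∨ ¬p4) — ¬p6 is true.
  12. (¬p7 ∨ p10 ∨ ¬p5) — p10 is true.
  13. (¬p10 ∨ p6 ∨ p8) — p8 is true.
  14. (¬p6 ∨ ¬p7 ∨ p2) — ¬p6 is true.
  15. (¬p1 ∨ ¬p4 ∨ p9) — p9 is true.
  16. (p2 ∨ p1) — p1 is true.
  17. (p7 ∨ ¬p9) — p7 is true.
  18. (¬p6 ∨ p7) — ¬p6 is true.
  19. (p8 ∨ ¬p9) — p8 is true.
  20. (p7 ∨ p5 ∨ p6) — p5 is true.
  21. (¬p6 ∨ p4 ∨ p10) — p10 is true.
  22. (¬p4 ∨ p1) — p1 is true.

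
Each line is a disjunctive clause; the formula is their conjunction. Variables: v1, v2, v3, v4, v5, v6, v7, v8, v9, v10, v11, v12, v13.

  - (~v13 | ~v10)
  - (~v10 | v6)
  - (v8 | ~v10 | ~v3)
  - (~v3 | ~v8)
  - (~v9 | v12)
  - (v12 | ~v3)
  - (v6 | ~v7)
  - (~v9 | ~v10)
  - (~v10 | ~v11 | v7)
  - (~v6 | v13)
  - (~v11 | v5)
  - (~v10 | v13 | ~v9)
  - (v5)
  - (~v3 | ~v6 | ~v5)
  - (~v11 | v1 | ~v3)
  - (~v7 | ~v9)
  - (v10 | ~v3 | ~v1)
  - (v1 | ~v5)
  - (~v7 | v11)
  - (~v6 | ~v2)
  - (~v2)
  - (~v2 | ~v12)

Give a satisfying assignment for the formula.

The clause (v5) is unit: v5 must be True.
Unit propagation: (v1) forces v1 = True.
(~v2) is a unit clause, so v2 = False.
Pure literal: v3 appears only negated; assign v3 = False.
v9 occurs only negated in the remaining clauses — set v9 = False.
Try v6 = False.
  then v10 is forced to False.
  then v7 is forced to False.
v4, v8, v11, v12, v13 are now unconstrained; take v4 = True, v8 = True, v11 = True, v12 = True, v13 = True.
Every clause has at least one true literal under this assignment.

v1 = True, v2 = False, v3 = False, v4 = True, v5 = True, v6 = False, v7 = False, v8 = True, v9 = False, v10 = False, v11 = True, v12 = True, v13 = True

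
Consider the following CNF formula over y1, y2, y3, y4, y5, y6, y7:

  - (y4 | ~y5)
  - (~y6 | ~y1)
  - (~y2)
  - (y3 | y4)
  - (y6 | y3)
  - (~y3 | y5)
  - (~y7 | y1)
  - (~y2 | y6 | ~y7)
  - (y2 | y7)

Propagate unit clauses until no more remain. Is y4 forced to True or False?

(~y2) is a unit clause: y2 = False.
In (y7 | y2), y2 is now false; y7 must hold, so y7 = True.
(y1 | ~y7): since y7 = True, the clause reduces to (y1). y1 = True.
(~y6 | ~y1): since y1 = True, the clause reduces to (~y6). y6 = False.
(y3 | y6): since y6 = False, the clause reduces to (y3). y3 = True.
(~y3 | y5): since y3 = True, the clause reduces to (y5). y5 = True.
(y4 | ~y5): since y5 = True, the clause reduces to (y4). y4 = True.

True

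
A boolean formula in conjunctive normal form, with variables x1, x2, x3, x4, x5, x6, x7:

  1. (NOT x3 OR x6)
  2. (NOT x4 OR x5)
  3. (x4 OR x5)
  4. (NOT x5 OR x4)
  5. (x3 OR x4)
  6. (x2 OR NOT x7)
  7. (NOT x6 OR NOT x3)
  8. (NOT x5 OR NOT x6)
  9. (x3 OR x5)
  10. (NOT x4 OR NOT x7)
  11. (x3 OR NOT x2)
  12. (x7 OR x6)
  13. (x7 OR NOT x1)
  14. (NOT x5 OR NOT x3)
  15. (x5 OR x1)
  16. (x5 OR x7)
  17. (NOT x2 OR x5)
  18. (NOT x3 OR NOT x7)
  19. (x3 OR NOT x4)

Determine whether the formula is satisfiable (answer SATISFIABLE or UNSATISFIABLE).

UNSATISFIABLE

x5 = True:
  propagation gives x4=True, x6=False, x3=False; an empty clause results — contradiction.
x5 = False:
  propagation gives x4=False; an empty clause results — contradiction.
Every branch closes, so no satisfying assignment exists.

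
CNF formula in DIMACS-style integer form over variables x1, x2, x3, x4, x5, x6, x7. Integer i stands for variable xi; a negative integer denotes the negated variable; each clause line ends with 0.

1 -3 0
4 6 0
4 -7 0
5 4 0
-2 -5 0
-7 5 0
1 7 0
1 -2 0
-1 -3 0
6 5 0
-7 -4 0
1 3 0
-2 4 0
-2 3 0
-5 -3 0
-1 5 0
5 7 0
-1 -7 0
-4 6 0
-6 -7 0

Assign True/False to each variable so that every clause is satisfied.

x1 = True, x2 = False, x3 = False, x4 = False, x5 = True, x6 = True, x7 = False

Pure literal: x2 appears only negated; assign x2 = False.
Branch on x1: take x1 = True.
  then x3 is forced to False.
  then x5 is forced to True.
  then x7 is forced to False.
The remaining clauses are satisfied by x4 = False, x6 = True.
Check each clause:
  1. (~x3 | x1) — x1 is true.
  2. (x4 | x6) — x6 is true.
  3. (~x7 | x4) — ~x7 is true.
  4. (x5 | x4) — x5 is true.
  5. (~x5 | ~x2) — ~x2 is true.
  6. (x5 | ~x7) — ~x7 is true.
  7. (x7 | x1) — x1 is true.
  8. (x1 | ~x2) — x1 is true.
  9. (~x3 | ~x1) — ~x3 is true.
  10. (x5 | x6) — x5 is true.
  11. (~x7 | ~x4) — ~x7 is true.
  12. (x3 | x1) — x1 is true.
  13. (x4 | ~x2) — ~x2 is true.
  14. (x3 | ~x2) — ~x2 is true.
  15. (~x5 | ~x3) — ~x3 is true.
  16. (~x1 | x5) — x5 is true.
  17. (x5 | x7) — x5 is true.
  18. (~x7 | ~x1) — ~x7 is true.
  19. (x6 | ~x4) — ~x4 is true.
  20. (~x6 | ~x7) — ~x7 is true.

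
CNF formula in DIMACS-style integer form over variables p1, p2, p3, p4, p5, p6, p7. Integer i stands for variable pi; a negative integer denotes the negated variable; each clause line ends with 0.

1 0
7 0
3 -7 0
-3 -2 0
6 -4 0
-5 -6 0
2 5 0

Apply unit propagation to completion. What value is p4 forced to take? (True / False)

False

Unit clause (p1) sets p1 = True.
(p7) stands alone — p7 = True.
In (~p7 \/ p3), ~p7 is now false; p3 must hold, so p3 = True.
From (~p2 \/ ~p3) and p3 = True: p2 = False.
(p2 \/ p5) with p2 = False leaves only p5, so p5 = True.
(~p6 \/ ~p5) with p5 = True leaves only ~p6, so p6 = False.
From (p6 \/ ~p4) and p6 = False: p4 = False.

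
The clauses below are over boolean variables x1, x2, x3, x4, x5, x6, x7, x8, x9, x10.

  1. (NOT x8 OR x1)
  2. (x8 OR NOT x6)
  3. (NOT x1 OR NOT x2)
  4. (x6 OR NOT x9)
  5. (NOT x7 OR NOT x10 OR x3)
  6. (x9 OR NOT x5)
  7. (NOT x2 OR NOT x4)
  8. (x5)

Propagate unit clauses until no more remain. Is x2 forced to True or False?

False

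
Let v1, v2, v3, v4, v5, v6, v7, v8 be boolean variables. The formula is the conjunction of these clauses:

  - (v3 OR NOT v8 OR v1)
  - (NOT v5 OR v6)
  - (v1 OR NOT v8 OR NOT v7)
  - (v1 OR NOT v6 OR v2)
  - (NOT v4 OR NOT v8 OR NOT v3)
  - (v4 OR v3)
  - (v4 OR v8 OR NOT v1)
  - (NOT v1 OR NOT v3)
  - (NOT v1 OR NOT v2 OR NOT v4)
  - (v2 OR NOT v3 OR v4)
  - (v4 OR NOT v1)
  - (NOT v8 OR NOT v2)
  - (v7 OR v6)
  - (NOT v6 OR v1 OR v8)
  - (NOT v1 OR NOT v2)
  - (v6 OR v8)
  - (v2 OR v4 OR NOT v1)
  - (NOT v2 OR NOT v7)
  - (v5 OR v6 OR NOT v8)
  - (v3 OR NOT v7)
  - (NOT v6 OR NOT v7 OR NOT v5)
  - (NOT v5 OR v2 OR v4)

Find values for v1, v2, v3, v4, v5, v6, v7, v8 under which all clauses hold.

v1=T, v2=F, v3=F, v4=T, v5=F, v6=T, v7=F, v8=T

Check each clause:
  1. (NOT v8 OR v1 OR v3) — v1 is true.
  2. (NOT v5 OR v6) — NOT v5 is true.
  3. (v1 OR NOT v7 OR NOT v8) — NOT v7 is true.
  4. (NOT v6 OR v1 OR v2) — v1 is true.
  5. (NOT v3 OR NOT v8 OR NOT v4) — NOT v3 is true.
  6. (v3 OR v4) — v4 is true.
  7. (NOT v1 OR v4 OR v8) — v8 is true.
  8. (NOT v1 OR NOT v3) — NOT v3 is true.
  9. (NOT v2 OR NOT v1 OR NOT v4) — NOT v2 is true.
  10. (v2 OR NOT v3 OR v4) — v4 is true.
  11. (v4 OR NOT v1) — v4 is true.
  12. (NOT v8 OR NOT v2) — NOT v2 is true.
  13. (v7 OR v6) — v6 is true.
  14. (NOT v6 OR v1 OR v8) — v8 is true.
  15. (NOT v2 OR NOT v1) — NOT v2 is true.
  16. (v8 OR v6) — v8 is true.
  17. (NOT v1 OR v2 OR v4) — v4 is true.
  18. (NOT v2 OR NOT v7) — NOT v7 is true.
  19. (v6 OR v5 OR NOT v8) — v6 is true.
  20. (NOT v7 OR v3) — NOT v7 is true.
  21. (NOT v7 OR NOT v5 OR NOT v6) — NOT v7 is true.
  22. (v2 OR NOT v5 OR v4) — NOT v5 is true.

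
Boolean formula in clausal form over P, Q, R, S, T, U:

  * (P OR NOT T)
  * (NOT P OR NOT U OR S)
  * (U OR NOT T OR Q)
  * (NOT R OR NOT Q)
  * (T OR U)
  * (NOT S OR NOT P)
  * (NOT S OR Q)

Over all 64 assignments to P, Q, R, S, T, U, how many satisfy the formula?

The models are:
  P=0 Q=0 R=0 S=0 T=0 U=1
  P=0 Q=0 R=1 S=0 T=0 U=1
  P=0 Q=1 R=0 S=0 T=0 U=1
  P=0 Q=1 R=0 S=1 T=0 U=1
  P=1 Q=1 R=0 S=0 T=1 U=0
Count: 5.

5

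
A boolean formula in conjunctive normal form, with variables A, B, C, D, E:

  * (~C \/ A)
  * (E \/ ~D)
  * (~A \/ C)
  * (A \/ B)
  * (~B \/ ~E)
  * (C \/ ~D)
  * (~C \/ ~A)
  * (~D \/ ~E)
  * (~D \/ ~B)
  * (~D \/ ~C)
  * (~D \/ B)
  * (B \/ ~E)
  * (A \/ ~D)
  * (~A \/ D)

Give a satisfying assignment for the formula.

A=F, B=T, C=F, D=F, E=F

Branch on A: take A = False.
  then C is forced to False.
  then B is forced to True.
  then E is forced to False.
  then D is forced to False.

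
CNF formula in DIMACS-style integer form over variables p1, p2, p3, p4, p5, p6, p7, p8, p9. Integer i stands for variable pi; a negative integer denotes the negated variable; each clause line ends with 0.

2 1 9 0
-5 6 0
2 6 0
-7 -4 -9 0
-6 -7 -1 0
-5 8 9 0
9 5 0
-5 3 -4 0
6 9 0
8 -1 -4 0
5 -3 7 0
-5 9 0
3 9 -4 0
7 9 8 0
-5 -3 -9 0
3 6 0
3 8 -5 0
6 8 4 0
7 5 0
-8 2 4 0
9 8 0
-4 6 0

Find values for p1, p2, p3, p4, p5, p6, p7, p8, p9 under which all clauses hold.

p1=F, p2=F, p3=T, p4=F, p5=F, p6=T, p7=T, p8=F, p9=T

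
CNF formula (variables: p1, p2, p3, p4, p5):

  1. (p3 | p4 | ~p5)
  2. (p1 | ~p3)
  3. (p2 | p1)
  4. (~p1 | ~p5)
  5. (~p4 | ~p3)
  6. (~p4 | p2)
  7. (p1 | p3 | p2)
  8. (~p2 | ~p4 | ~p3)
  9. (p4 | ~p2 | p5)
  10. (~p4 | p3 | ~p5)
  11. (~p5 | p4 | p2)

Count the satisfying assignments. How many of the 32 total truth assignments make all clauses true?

Satisfying assignments:
  p1=F p2=T p3=F p4=T p5=F
  p1=T p2=F p3=F p4=F p5=F
  p1=T p2=F p3=T p4=F p5=F
  p1=T p2=T p3=F p4=T p5=F
Count: 4.

4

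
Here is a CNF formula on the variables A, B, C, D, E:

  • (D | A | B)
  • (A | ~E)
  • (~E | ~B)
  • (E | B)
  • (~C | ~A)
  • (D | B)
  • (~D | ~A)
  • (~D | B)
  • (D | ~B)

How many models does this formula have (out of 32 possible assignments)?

2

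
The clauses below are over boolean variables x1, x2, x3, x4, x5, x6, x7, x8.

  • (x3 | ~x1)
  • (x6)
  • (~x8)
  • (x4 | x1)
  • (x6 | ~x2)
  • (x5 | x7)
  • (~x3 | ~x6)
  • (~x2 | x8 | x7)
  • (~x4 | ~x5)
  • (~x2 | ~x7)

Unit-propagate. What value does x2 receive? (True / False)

False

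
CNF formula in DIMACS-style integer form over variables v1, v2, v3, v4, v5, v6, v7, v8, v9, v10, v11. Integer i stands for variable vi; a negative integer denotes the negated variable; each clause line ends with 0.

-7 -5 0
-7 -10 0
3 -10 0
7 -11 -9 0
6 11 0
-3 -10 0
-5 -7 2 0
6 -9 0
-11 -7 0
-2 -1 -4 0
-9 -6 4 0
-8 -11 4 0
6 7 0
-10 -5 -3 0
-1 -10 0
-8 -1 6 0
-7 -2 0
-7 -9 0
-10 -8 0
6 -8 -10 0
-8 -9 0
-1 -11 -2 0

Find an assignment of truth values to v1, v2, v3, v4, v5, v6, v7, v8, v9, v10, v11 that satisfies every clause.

v1=True  v2=False  v3=True  v4=False  v5=False  v6=True  v7=False  v8=False  v9=False  v10=False  v11=False

Pure literal: v5 appears only negated; assign v5 = False.
Pure literal: v8 appears only negated; assign v8 = False.
Try v1 = True.
  then v10 is forced to False.
Set v2 = False and propagate.
The remaining clauses are satisfied by v3 = True, v4 = False, v6 = True, v7 = False, v9 = False, v11 = False.
Check each clause:
  1. (~v5 | ~v7) — ~v7 is true.
  2. (~v7 | ~v10) — ~v7 is true.
  3. (v3 | ~v10) — v3 is true.
  4. (v7 | ~v11 | ~v9) — ~v11 is true.
  5. (v11 | v6) — v6 is true.
  6. (~v10 | ~v3) — ~v10 is true.
  7. (~v7 | v2 | ~v5) — ~v7 is true.
  8. (v6 | ~v9) — v6 is true.
  9. (~v7 | ~v11) — ~v7 is true.
  10. (~v2 | ~v4 | ~v1) — ~v4 is true.
  11. (~v6 | v4 | ~v9) — ~v9 is true.
  12. (v4 | ~v8 | ~v11) — ~v8 is true.
  13. (v6 | v7) — v6 is true.
  14. (~v3 | ~v10 | ~v5) — ~v5 is true.
  15. (~v1 | ~v10) — ~v10 is true.
  16. (v6 | ~v8 | ~v1) — ~v8 is true.
  17. (~v7 | ~v2) — ~v7 is true.
  18. (~v7 | ~v9) — ~v7 is true.
  19. (~v8 | ~v10) — ~v8 is true.
  20. (v6 | ~v8 | ~v10) — ~v8 is true.
  21. (~v8 | ~v9) — ~v8 is true.
  22. (~v2 | ~v11 | ~v1) — ~v11 is true.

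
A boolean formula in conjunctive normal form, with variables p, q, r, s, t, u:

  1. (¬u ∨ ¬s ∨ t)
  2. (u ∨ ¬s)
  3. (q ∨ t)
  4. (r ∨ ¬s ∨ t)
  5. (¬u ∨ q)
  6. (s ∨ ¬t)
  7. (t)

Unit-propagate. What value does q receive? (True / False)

True

(t) stands alone — t = True.
In (s ∨ ¬t), ¬t is now false; s must hold, so s = True.
(¬s ∨ u) with s = True leaves only u, so u = True.
(¬u ∨ q): since u = True, the clause reduces to (q). q = True.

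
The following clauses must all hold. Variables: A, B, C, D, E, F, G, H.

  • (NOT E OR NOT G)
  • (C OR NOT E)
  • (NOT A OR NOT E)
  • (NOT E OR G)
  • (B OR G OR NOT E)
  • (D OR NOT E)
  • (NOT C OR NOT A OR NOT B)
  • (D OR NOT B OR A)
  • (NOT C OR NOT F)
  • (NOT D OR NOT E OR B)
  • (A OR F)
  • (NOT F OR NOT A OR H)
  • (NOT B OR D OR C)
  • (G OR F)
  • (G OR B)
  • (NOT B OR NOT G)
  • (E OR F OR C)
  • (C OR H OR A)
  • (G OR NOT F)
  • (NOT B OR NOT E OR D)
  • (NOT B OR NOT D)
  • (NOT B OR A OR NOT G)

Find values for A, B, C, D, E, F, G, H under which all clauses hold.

H occurs only positively in the remaining clauses — set H = True.
Try A = True.
  then E is forced to False.
Branch on B: take B = False.
  then G is forced to True.
Try C = False.
  then F is forced to True.
D is now unconstrained; take D = True.
Every clause has at least one true literal under this assignment.

A=T, B=F, C=F, D=T, E=F, F=T, G=T, H=T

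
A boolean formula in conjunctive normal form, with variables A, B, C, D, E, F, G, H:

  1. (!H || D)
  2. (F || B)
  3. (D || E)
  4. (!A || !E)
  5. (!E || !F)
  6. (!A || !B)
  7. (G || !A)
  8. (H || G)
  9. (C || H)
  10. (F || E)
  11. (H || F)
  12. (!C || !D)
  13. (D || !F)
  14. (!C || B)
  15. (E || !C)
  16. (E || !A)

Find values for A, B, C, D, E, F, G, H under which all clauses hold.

A=F, B=F, C=F, D=T, E=F, F=T, G=F, H=T

Pure literal: A appears only negated; assign A = False.
Branch on B: take B = False.
  then F is forced to True.
  then E is forced to False.
  then D is forced to True.
  then C is forced to False.
  then H is forced to True.
G is now unconstrained; take G = False.
Every clause has at least one true literal under this assignment.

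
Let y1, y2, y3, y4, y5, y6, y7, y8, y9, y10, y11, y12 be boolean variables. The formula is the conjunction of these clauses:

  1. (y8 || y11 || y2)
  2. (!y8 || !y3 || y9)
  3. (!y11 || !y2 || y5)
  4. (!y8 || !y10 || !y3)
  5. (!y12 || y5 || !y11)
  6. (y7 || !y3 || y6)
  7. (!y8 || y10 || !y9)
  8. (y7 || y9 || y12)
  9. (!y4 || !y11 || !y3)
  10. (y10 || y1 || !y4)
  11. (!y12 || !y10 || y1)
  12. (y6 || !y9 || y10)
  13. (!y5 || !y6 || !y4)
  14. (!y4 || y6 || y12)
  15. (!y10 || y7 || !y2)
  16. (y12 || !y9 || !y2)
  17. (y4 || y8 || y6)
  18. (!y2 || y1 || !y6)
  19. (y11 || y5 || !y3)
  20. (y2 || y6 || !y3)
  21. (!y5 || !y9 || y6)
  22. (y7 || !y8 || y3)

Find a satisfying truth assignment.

y1=False  y2=False  y3=False  y4=False  y5=True  y6=True  y7=True  y8=True  y9=True  y10=True  y11=False  y12=False

Check each clause:
  1. (y2 || y11 || y8) — y8 is true.
  2. (y9 || !y8 || !y3) — y9 is true.
  3. (y5 || !y2 || !y11) — !y11 is true.
  4. (!y8 || !y3 || !y10) — !y3 is true.
  5. (y5 || !y11 || !y12) — y5 is true.
  6. (y7 || !y3 || y6) — !y3 is true.
  7. (y10 || !y8 || !y9) — y10 is true.
  8. (y7 || y9 || y12) — y9 is true.
  9. (!y3 || !y11 || !y4) — !y11 is true.
  10. (y1 || !y4 || y10) — y10 is true.
  11. (!y10 || !y12 || y1) — !y12 is true.
  12. (!y9 || y6 || y10) — y10 is true.
  13. (!y5 || !y4 || !y6) — !y4 is true.
  14. (y12 || y6 || !y4) — !y4 is true.
  15. (!y2 || y7 || !y10) — !y2 is true.
  16. (y12 || !y9 || !y2) — !y2 is true.
  17. (y4 || y8 || y6) — y8 is true.
  18. (!y2 || !y6 || y1) — !y2 is true.
  19. (y5 || y11 || !y3) — y5 is true.
  20. (y2 || y6 || !y3) — !y3 is true.
  21. (!y9 || y6 || !y5) — y6 is true.
  22. (y7 || !y8 || y3) — y7 is true.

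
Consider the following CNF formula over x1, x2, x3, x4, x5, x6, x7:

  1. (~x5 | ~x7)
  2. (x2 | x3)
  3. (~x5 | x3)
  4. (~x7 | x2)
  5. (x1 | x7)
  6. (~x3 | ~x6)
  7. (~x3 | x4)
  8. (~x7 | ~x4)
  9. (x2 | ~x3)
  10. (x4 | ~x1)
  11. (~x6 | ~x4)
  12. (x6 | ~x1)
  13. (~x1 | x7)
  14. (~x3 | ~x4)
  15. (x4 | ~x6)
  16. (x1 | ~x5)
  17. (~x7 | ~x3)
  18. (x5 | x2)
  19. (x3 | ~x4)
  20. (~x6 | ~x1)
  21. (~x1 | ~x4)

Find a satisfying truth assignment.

x1=F, x2=T, x3=F, x4=F, x5=F, x6=F, x7=T

Pure literal: x2 appears only positively; assign x2 = True.
Try x1 = False.
  then x7 is forced to True.
  then x5 is forced to False.
  then x4 is forced to False.
  then x3 is forced to False.
  then x6 is forced to False.
Every clause has at least one true literal under this assignment.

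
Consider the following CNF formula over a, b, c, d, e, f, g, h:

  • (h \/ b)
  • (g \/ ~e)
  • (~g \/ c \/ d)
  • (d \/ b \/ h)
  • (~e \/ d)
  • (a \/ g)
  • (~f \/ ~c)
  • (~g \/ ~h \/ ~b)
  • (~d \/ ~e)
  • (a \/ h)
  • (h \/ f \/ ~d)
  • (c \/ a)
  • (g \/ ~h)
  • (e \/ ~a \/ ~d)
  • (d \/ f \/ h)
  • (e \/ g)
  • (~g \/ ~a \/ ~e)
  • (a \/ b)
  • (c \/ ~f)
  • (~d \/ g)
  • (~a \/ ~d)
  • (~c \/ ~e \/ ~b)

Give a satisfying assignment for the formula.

Branch on a: take a = True.
  then d is forced to False.
  then e is forced to False.
  then g is forced to True.
  then c is forced to True.
  then f is forced to False.
  then h is forced to True.
  then b is forced to False.
Check each clause:
  1. (b \/ h) — h is true.
  2. (g \/ ~e) — ~e is true.
  3. (c \/ d \/ ~g) — c is true.
  4. (h \/ b \/ d) — h is true.
  5. (d \/ ~e) — ~e is true.
  6. (a \/ g) — a is true.
  7. (~c \/ ~f) — ~f is true.
  8. (~b \/ ~h \/ ~g) — ~b is true.
  9. (~e \/ ~d) — ~e is true.
  10. (h \/ a) — h is true.
  11. (~d \/ f \/ h) — h is true.
  12. (a \/ c) — a is true.
  13. (~h \/ g) — g is true.
  14. (~d \/ e \/ ~a) — ~d is true.
  15. (h \/ d \/ f) — h is true.
  16. (g \/ e) — g is true.
  17. (~g \/ ~e \/ ~a) — ~e is true.
  18. (b \/ a) — a is true.
  19. (~f \/ c) — ~f is true.
  20. (~d \/ g) — ~d is true.
  21. (~d \/ ~a) — ~d is true.
  22. (~b \/ ~e \/ ~c) — ~e is true.

a=T  b=F  c=T  d=F  e=F  f=F  g=T  h=T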